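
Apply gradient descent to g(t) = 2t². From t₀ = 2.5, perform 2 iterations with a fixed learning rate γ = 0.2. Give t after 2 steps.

g′(t) = 4t
t₁ = 2.5 − 0.2·10 = 0.5
t₂ = 0.5 − 0.2·2 = 0.1

0.1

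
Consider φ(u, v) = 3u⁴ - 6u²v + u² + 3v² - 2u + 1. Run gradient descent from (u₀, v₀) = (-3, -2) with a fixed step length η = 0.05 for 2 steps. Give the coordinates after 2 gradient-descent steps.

∇φ = (12u³ - 12uv + 2u - 2, -6u² + 6v)
(u₁, v₁) = (-3, -2) − 0.05·(-404, -66) = (17.2, 1.3)
(u₂, v₂) = (17.2, 1.3) − 0.05·(60825.456, -1767.24) = (-3024.0728, 89.662)

(-3024.0728, 89.662)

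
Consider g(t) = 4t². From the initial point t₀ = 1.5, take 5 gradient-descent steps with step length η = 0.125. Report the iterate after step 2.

g′(t) = 8t
t₁ = 1.5 − 0.125·12 = 0
t₂ = 0 − 0.125·0 = 0

0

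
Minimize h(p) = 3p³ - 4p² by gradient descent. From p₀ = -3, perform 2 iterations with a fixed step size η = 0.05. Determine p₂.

h′(p) = 9p² - 8p
p₁ = -3 − 0.05·105 = -8.25
p₂ = -8.25 − 0.05·678.5625 = -42.178125

-42.178125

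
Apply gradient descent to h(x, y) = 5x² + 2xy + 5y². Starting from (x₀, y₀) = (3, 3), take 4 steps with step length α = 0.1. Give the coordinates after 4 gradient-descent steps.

∇h = (10x + 2y, 2x + 10y)
(x₁, y₁) = (3, 3) − 0.1·(36, 36) = (-0.6, -0.6)
(x₂, y₂) = (-0.6, -0.6) − 0.1·(-7.2, -7.2) = (0.12, 0.12)
(x₃, y₃) = (0.12, 0.12) − 0.1·(1.44, 1.44) = (-0.024, -0.024)
(x₄, y₄) = (-0.024, -0.024) − 0.1·(-0.288, -0.288) = (0.0048, 0.0048)

(0.0048, 0.0048)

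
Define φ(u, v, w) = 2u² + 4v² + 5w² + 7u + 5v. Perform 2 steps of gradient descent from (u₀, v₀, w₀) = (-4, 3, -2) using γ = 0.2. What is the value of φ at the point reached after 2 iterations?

∇φ = (4u + 7, 8v + 5, 10w)
(u₁, v₁, w₁) = (-4, 3, -2) − 0.2·(-9, 29, -20) = (-2.2, -2.8, 2)
(u₂, v₂, w₂) = (-2.2, -2.8, 2) − 0.2·(-1.8, -17.4, 20) = (-1.84, 0.68, -2)
φ(-1.84, 0.68, -2) = 19.1408

19.1408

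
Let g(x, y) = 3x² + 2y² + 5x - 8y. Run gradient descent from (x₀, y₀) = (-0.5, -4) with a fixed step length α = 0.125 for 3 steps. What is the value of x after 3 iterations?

∇g = (6x + 5, 4y - 8)
Step 1: at (-0.5, -4), ∇g = (2, -24) → (-0.5, -4) − 0.125·(2, -24) = (-0.75, -1)
Step 2: at (-0.75, -1), ∇g = (0.5, -12) → (-0.75, -1) − 0.125·(0.5, -12) = (-0.8125, 0.5)
Step 3: at (-0.8125, 0.5), ∇g = (0.125, -6) → (-0.8125, 0.5) − 0.125·(0.125, -6) = (-0.828125, 1.25)
x = -0.828125

-0.828125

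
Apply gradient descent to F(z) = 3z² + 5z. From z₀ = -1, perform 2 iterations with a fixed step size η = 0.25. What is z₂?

F′(z) = 6z + 5
Step 1: F′(-1) = -1; z₁ = -1 − 0.25·(-1) = -0.75
Step 2: F′(-0.75) = 0.5; z₂ = -0.75 − 0.25·0.5 = -0.875

-0.875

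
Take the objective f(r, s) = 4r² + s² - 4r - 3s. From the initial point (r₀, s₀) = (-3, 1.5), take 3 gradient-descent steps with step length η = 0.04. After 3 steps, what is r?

-0.600512

∇f = (8r - 4, 2s - 3)
Step 1: at (-3, 1.5), ∇f = (-28, 0) → (-3, 1.5) − 0.04·(-28, 0) = (-1.88, 1.5)
Step 2: at (-1.88, 1.5), ∇f = (-19.04, 0) → (-1.88, 1.5) − 0.04·(-19.04, 0) = (-1.1184, 1.5)
Step 3: at (-1.1184, 1.5), ∇f = (-12.9472, 0) → (-1.1184, 1.5) − 0.04·(-12.9472, 0) = (-0.600512, 1.5)
r = -0.600512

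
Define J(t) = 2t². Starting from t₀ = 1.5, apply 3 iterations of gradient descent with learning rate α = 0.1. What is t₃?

J′(t) = 4t
t₁ = 1.5 − 0.1·6 = 0.9
t₂ = 0.9 − 0.1·3.6 = 0.54
t₃ = 0.54 − 0.1·2.16 = 0.324

0.324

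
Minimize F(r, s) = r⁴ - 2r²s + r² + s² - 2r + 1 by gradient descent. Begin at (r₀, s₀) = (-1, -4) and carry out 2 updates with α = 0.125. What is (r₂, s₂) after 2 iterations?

(-5, -1.0625)

∇F = (4r³ - 4rs + 2r - 2, -2r² + 2s)
(r₁, s₁) = (-1, -4) − 0.125·(-24, -10) = (2, -2.75)
(r₂, s₂) = (2, -2.75) − 0.125·(56, -13.5) = (-5, -1.0625)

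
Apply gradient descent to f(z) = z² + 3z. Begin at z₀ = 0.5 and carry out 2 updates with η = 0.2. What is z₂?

f′(z) = 2z + 3
Step 1: f′(0.5) = 4; z₁ = 0.5 − 0.2·4 = -0.3
Step 2: f′(-0.3) = 2.4; z₂ = -0.3 − 0.2·2.4 = -0.78

-0.78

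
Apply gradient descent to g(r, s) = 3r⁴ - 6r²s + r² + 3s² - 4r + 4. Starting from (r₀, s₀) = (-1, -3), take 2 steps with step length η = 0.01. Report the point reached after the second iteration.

∇g = (12r³ - 12rs + 2r - 4, -6r² + 6s)
(r₁, s₁) = (-1, -3) − 0.01·(-54, -24) = (-0.46, -2.76)
(r₂, s₂) = (-0.46, -2.76) − 0.01·(-21.323232, -17.8296) = (-0.24676768, -2.581704)

(-0.24676768, -2.581704)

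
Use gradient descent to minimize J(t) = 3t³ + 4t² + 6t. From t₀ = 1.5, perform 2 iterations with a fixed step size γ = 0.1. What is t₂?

-5.9300625

J′(t) = 9t² + 8t + 6
Step 1: J′(1.5) = 38.25; t₁ = 1.5 − 0.1·38.25 = -2.325
Step 2: J′(-2.325) = 36.050625; t₂ = -2.325 − 0.1·36.050625 = -5.9300625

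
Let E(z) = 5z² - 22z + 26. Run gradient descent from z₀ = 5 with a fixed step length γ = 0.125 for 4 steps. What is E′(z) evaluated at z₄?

0.109375

E′(z) = 10z - 22
z₁ = 5 − 0.125·28 = 1.5
z₂ = 1.5 − 0.125·(-7) = 2.375
z₃ = 2.375 − 0.125·1.75 = 2.15625
z₄ = 2.15625 − 0.125·(-0.4375) = 2.2109375
E′(z) at (2.2109375) = 0.109375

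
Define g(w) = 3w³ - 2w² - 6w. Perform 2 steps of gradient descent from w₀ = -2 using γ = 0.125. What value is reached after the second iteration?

g′(w) = 9w² - 4w - 6
Step 1: g′(-2) = 38; w₁ = -2 − 0.125·38 = -6.75
Step 2: g′(-6.75) = 431.0625; w₂ = -6.75 − 0.125·431.0625 = -60.6328125

-60.6328125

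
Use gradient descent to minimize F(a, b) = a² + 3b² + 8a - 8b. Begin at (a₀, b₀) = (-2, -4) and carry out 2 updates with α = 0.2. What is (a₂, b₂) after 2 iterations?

(-3.28, 1.12)

∇F = (2a + 8, 6b - 8)
(a₁, b₁) = (-2, -4) − 0.2·(4, -32) = (-2.8, 2.4)
(a₂, b₂) = (-2.8, 2.4) − 0.2·(2.4, 6.4) = (-3.28, 1.12)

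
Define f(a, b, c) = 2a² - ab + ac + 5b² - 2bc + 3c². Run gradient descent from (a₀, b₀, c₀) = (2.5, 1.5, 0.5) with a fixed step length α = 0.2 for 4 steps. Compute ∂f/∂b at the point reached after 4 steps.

15.1864

∇f = (4a - b + c, -a + 10b - 2c, a - 2b + 6c)
Step 1: at (2.5, 1.5, 0.5), ∇f = (9, 11.5, 2.5) → (2.5, 1.5, 0.5) − 0.2·(9, 11.5, 2.5) = (0.7, -0.8, 0)
Step 2: at (0.7, -0.8, 0), ∇f = (3.6, -8.7, 2.3) → (0.7, -0.8, 0) − 0.2·(3.6, -8.7, 2.3) = (-0.02, 0.94, -0.46)
Step 3: at (-0.02, 0.94, -0.46), ∇f = (-1.48, 10.34, -4.66) → (-0.02, 0.94, -0.46) − 0.2·(-1.48, 10.34, -4.66) = (0.276, -1.128, 0.472)
Step 4: at (0.276, -1.128, 0.472), ∇f = (2.704, -12.5, 5.364) → (0.276, -1.128, 0.472) − 0.2·(2.704, -12.5, 5.364) = (-0.2648, 1.372, -0.6008)
∂f/∂b at (-0.2648, 1.372, -0.6008) = 15.1864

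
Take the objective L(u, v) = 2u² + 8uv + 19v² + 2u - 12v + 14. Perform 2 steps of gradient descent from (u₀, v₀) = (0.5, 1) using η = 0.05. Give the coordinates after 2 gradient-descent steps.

(0.02, 1.09)

∇L = (4u + 8v + 2, 8u + 38v - 12)
Step 1: at (0.5, 1), ∇L = (12, 30) → (0.5, 1) − 0.05·(12, 30) = (-0.1, -0.5)
Step 2: at (-0.1, -0.5), ∇L = (-2.4, -31.8) → (-0.1, -0.5) − 0.05·(-2.4, -31.8) = (0.02, 1.09)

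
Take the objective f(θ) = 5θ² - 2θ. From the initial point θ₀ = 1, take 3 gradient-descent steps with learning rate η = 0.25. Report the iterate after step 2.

f′(θ) = 10θ - 2
θ₁ = 1 − 0.25·8 = -1
θ₂ = -1 − 0.25·(-12) = 2

2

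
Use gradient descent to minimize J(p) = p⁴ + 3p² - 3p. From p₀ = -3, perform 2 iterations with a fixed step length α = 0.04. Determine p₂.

J′(p) = 4p³ + 6p - 3
Step 1: J′(-3) = -129; p₁ = -3 − 0.04·(-129) = 2.16
Step 2: J′(2.16) = 50.270784; p₂ = 2.16 − 0.04·50.270784 = 0.14916864

0.14916864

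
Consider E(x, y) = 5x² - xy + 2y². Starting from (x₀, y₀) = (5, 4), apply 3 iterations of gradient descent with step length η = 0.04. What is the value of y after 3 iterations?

2.699648

∇E = (10x - y, -x + 4y)
(x₁, y₁) = (5, 4) − 0.04·(46, 11) = (3.16, 3.56)
(x₂, y₂) = (3.16, 3.56) − 0.04·(28.04, 11.08) = (2.0384, 3.1168)
(x₃, y₃) = (2.0384, 3.1168) − 0.04·(17.2672, 10.4288) = (1.347712, 2.699648)
y = 2.699648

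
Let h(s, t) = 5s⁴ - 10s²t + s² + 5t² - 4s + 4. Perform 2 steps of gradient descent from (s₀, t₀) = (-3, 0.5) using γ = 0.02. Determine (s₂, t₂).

(-148.3936, 12.712)

∇h = (20s³ - 20st + 2s - 4, -10s² + 10t)
(s₁, t₁) = (-3, 0.5) − 0.02·(-520, -85) = (7.4, 2.2)
(s₂, t₂) = (7.4, 2.2) − 0.02·(7789.68, -525.6) = (-148.3936, 12.712)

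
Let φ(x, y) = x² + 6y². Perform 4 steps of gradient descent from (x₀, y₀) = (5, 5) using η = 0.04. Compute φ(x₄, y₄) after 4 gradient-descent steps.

13.63236775641088

∇φ = (2x, 12y)
Step 1: at (5, 5), ∇φ = (10, 60) → (5, 5) − 0.04·(10, 60) = (4.6, 2.6)
Step 2: at (4.6, 2.6), ∇φ = (9.2, 31.2) → (4.6, 2.6) − 0.04·(9.2, 31.2) = (4.232, 1.352)
Step 3: at (4.232, 1.352), ∇φ = (8.464, 16.224) → (4.232, 1.352) − 0.04·(8.464, 16.224) = (3.89344, 0.70304)
Step 4: at (3.89344, 0.70304), ∇φ = (7.78688, 8.43648) → (3.89344, 0.70304) − 0.04·(7.78688, 8.43648) = (3.5819648, 0.3655808)
φ(3.5819648, 0.3655808) = 13.63236775641088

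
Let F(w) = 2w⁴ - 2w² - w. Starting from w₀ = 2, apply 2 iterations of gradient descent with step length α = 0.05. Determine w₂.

-0.68125

F′(w) = 8w³ - 4w - 1
Step 1: F′(2) = 55; w₁ = 2 − 0.05·55 = -0.75
Step 2: F′(-0.75) = -1.375; w₂ = -0.75 − 0.05·(-1.375) = -0.68125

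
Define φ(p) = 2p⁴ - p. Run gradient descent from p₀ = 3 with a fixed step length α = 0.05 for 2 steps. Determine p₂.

φ′(p) = 8p³ - 1
Step 1: φ′(3) = 215; p₁ = 3 − 0.05·215 = -7.75
Step 2: φ′(-7.75) = -3724.875; p₂ = -7.75 − 0.05·(-3724.875) = 178.49375

178.49375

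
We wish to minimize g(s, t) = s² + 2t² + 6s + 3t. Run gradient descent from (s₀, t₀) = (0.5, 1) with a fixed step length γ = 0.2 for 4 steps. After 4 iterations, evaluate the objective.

∇g = (2s + 6, 4t + 3)
(s₁, t₁) = (0.5, 1) − 0.2·(7, 7) = (-0.9, -0.4)
(s₂, t₂) = (-0.9, -0.4) − 0.2·(4.2, 1.4) = (-1.74, -0.68)
(s₃, t₃) = (-1.74, -0.68) − 0.2·(2.52, 0.28) = (-2.244, -0.736)
(s₄, t₄) = (-2.244, -0.736) − 0.2·(1.512, 0.056) = (-2.5464, -0.7472)
g(-2.5464, -0.7472) = -9.91923136

-9.91923136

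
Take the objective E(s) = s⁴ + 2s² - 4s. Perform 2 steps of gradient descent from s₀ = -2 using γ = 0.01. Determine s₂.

-1.30574336

E′(s) = 4s³ + 4s - 4
s₁ = -2 − 0.01·(-44) = -1.56
s₂ = -1.56 − 0.01·(-25.425664) = -1.30574336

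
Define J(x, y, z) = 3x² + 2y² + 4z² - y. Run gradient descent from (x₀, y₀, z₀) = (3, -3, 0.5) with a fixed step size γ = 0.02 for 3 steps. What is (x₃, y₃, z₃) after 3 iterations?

∇J = (6x, 4y - 1, 8z)
Step 1: at (3, -3, 0.5), ∇J = (18, -13, 4) → (3, -3, 0.5) − 0.02·(18, -13, 4) = (2.64, -2.74, 0.42)
Step 2: at (2.64, -2.74, 0.42), ∇J = (15.84, -11.96, 3.36) → (2.64, -2.74, 0.42) − 0.02·(15.84, -11.96, 3.36) = (2.3232, -2.5008, 0.3528)
Step 3: at (2.3232, -2.5008, 0.3528), ∇J = (13.9392, -11.0032, 2.8224) → (2.3232, -2.5008, 0.3528) − 0.02·(13.9392, -11.0032, 2.8224) = (2.044416, -2.280736, 0.296352)

(2.044416, -2.280736, 0.296352)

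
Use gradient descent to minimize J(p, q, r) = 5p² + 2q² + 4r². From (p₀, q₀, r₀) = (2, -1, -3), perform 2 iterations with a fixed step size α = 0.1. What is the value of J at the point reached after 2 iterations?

0.3168

∇J = (10p, 4q, 8r)
Step 1: at (2, -1, -3), ∇J = (20, -4, -24) → (2, -1, -3) − 0.1·(20, -4, -24) = (0, -0.6, -0.6)
Step 2: at (0, -0.6, -0.6), ∇J = (0, -2.4, -4.8) → (0, -0.6, -0.6) − 0.1·(0, -2.4, -4.8) = (0, -0.36, -0.12)
J(0, -0.36, -0.12) = 0.3168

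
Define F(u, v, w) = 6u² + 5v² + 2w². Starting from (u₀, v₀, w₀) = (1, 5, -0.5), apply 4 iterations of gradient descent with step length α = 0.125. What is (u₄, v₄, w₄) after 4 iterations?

(0.0625, 0.01953125, -0.03125)

∇F = (12u, 10v, 4w)
(u₁, v₁, w₁) = (1, 5, -0.5) − 0.125·(12, 50, -2) = (-0.5, -1.25, -0.25)
(u₂, v₂, w₂) = (-0.5, -1.25, -0.25) − 0.125·(-6, -12.5, -1) = (0.25, 0.3125, -0.125)
(u₃, v₃, w₃) = (0.25, 0.3125, -0.125) − 0.125·(3, 3.125, -0.5) = (-0.125, -0.078125, -0.0625)
(u₄, v₄, w₄) = (-0.125, -0.078125, -0.0625) − 0.125·(-1.5, -0.78125, -0.25) = (0.0625, 0.01953125, -0.03125)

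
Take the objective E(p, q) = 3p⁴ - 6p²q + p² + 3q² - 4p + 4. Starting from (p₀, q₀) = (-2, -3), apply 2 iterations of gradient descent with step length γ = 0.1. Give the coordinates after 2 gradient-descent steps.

∇E = (12p³ - 12pq + 2p - 4, -6p² + 6q)
Step 1: at (-2, -3), ∇E = (-176, -42) → (-2, -3) − 0.1·(-176, -42) = (15.6, 1.2)
Step 2: at (15.6, 1.2), ∇E = (45359.552, -1452.96) → (15.6, 1.2) − 0.1·(45359.552, -1452.96) = (-4520.3552, 146.496)

(-4520.3552, 146.496)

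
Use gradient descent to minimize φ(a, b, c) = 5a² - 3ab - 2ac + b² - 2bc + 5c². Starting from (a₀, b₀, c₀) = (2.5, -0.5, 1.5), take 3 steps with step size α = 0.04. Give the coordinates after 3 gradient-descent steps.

∇φ = (10a - 3b - 2c, -3a + 2b - 2c, -2a - 2b + 10c)
Step 1: at (2.5, -0.5, 1.5), ∇φ = (23.5, -11.5, 11) → (2.5, -0.5, 1.5) − 0.04·(23.5, -11.5, 11) = (1.56, -0.04, 1.06)
Step 2: at (1.56, -0.04, 1.06), ∇φ = (13.6, -6.88, 7.56) → (1.56, -0.04, 1.06) − 0.04·(13.6, -6.88, 7.56) = (1.016, 0.2352, 0.7576)
Step 3: at (1.016, 0.2352, 0.7576), ∇φ = (7.9392, -4.0928, 5.0736) → (1.016, 0.2352, 0.7576) − 0.04·(7.9392, -4.0928, 5.0736) = (0.698432, 0.398912, 0.554656)

(0.698432, 0.398912, 0.554656)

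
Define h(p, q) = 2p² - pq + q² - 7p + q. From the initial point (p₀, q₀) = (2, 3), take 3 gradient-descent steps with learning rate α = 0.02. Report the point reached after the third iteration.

∇h = (4p - q - 7, -p + 2q + 1)
Step 1: at (2, 3), ∇h = (-2, 5) → (2, 3) − 0.02·(-2, 5) = (2.04, 2.9)
Step 2: at (2.04, 2.9), ∇h = (-1.74, 4.76) → (2.04, 2.9) − 0.02·(-1.74, 4.76) = (2.0748, 2.8048)
Step 3: at (2.0748, 2.8048), ∇h = (-1.5056, 4.5348) → (2.0748, 2.8048) − 0.02·(-1.5056, 4.5348) = (2.104912, 2.714104)

(2.104912, 2.714104)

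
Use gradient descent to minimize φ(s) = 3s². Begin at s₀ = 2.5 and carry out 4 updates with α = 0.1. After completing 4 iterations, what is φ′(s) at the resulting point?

φ′(s) = 6s
s₁ = 2.5 − 0.1·15 = 1
s₂ = 1 − 0.1·6 = 0.4
s₃ = 0.4 − 0.1·2.4 = 0.16
s₄ = 0.16 − 0.1·0.96 = 0.064
φ′(s) at (0.064) = 0.384

0.384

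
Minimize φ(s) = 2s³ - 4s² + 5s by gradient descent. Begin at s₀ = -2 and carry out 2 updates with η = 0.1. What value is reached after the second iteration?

φ′(s) = 6s² - 8s + 5
Step 1: φ′(-2) = 45; s₁ = -2 − 0.1·45 = -6.5
Step 2: φ′(-6.5) = 310.5; s₂ = -6.5 − 0.1·310.5 = -37.55

-37.55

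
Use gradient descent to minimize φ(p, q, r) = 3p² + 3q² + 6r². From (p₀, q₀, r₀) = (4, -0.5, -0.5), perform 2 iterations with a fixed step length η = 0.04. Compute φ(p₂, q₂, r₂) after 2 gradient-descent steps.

∇φ = (6p, 6q, 12r)
(p₁, q₁, r₁) = (4, -0.5, -0.5) − 0.04·(24, -3, -6) = (3.04, -0.38, -0.26)
(p₂, q₂, r₂) = (3.04, -0.38, -0.26) − 0.04·(18.24, -2.28, -3.12) = (2.3104, -0.2888, -0.1352)
φ(2.3104, -0.2888, -0.1352) = 16.37373504

16.37373504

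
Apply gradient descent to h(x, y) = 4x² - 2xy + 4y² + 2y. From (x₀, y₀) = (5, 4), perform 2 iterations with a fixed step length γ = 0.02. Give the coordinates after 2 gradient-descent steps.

∇h = (8x - 2y, -2x + 8y + 2)
Step 1: at (5, 4), ∇h = (32, 24) → (5, 4) − 0.02·(32, 24) = (4.36, 3.52)
Step 2: at (4.36, 3.52), ∇h = (27.84, 21.44) → (4.36, 3.52) − 0.02·(27.84, 21.44) = (3.8032, 3.0912)

(3.8032, 3.0912)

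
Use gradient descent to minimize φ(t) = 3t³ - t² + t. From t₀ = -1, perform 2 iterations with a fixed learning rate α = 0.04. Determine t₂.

φ′(t) = 9t² - 2t + 1
Step 1: φ′(-1) = 12; t₁ = -1 − 0.04·12 = -1.48
Step 2: φ′(-1.48) = 23.6736; t₂ = -1.48 − 0.04·23.6736 = -2.426944

-2.426944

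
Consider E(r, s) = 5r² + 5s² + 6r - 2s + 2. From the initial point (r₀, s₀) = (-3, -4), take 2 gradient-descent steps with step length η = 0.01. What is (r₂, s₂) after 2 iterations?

(-2.544, -3.202)

∇E = (10r + 6, 10s - 2)
(r₁, s₁) = (-3, -4) − 0.01·(-24, -42) = (-2.76, -3.58)
(r₂, s₂) = (-2.76, -3.58) − 0.01·(-21.6, -37.8) = (-2.544, -3.202)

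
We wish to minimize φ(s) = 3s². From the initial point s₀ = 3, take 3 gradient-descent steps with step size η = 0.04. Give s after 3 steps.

φ′(s) = 6s
Step 1: φ′(3) = 18; s₁ = 3 − 0.04·18 = 2.28
Step 2: φ′(2.28) = 13.68; s₂ = 2.28 − 0.04·13.68 = 1.7328
Step 3: φ′(1.7328) = 10.3968; s₃ = 1.7328 − 0.04·10.3968 = 1.316928

1.316928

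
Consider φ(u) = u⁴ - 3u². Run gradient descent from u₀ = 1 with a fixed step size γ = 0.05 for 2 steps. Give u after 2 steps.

1.1638

φ′(u) = 4u³ - 6u
Step 1: φ′(1) = -2; u₁ = 1 − 0.05·(-2) = 1.1
Step 2: φ′(1.1) = -1.276; u₂ = 1.1 − 0.05·(-1.276) = 1.1638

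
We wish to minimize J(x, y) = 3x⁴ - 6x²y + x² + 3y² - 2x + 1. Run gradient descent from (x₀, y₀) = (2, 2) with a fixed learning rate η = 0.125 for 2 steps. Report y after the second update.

14.421875

∇J = (12x³ - 12xy + 2x - 2, -6x² + 6y)
(x₁, y₁) = (2, 2) − 0.125·(50, -12) = (-4.25, 3.5)
(x₂, y₂) = (-4.25, 3.5) − 0.125·(-753.1875, -87.375) = (89.8984375, 14.421875)
y = 14.421875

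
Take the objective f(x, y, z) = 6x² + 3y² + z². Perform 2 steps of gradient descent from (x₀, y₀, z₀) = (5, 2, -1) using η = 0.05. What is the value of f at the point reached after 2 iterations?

7.3773

∇f = (12x, 6y, 2z)
Step 1: at (5, 2, -1), ∇f = (60, 12, -2) → (5, 2, -1) − 0.05·(60, 12, -2) = (2, 1.4, -0.9)
Step 2: at (2, 1.4, -0.9), ∇f = (24, 8.4, -1.8) → (2, 1.4, -0.9) − 0.05·(24, 8.4, -1.8) = (0.8, 0.98, -0.81)
f(0.8, 0.98, -0.81) = 7.3773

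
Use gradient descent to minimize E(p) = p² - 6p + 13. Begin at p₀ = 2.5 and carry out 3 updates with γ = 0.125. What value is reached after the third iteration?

2.7890625

E′(p) = 2p - 6
p₁ = 2.5 − 0.125·(-1) = 2.625
p₂ = 2.625 − 0.125·(-0.75) = 2.71875
p₃ = 2.71875 − 0.125·(-0.5625) = 2.7890625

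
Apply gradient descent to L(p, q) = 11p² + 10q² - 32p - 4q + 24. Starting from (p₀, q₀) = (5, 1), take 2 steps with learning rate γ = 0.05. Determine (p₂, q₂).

(1.49, 0.2)

∇L = (22p - 32, 20q - 4)
(p₁, q₁) = (5, 1) − 0.05·(78, 16) = (1.1, 0.2)
(p₂, q₂) = (1.1, 0.2) − 0.05·(-7.8, 0) = (1.49, 0.2)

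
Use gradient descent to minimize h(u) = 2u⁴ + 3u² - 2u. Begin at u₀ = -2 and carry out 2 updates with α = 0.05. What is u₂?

-1.3136

h′(u) = 8u³ + 6u - 2
Step 1: h′(-2) = -78; u₁ = -2 − 0.05·(-78) = 1.9
Step 2: h′(1.9) = 64.272; u₂ = 1.9 − 0.05·64.272 = -1.3136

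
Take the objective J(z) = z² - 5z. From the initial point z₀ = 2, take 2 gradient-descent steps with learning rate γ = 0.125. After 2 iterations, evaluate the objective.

-6.1708984375

J′(z) = 2z - 5
z₁ = 2 − 0.125·(-1) = 2.125
z₂ = 2.125 − 0.125·(-0.75) = 2.21875
J(2.21875) = -6.1708984375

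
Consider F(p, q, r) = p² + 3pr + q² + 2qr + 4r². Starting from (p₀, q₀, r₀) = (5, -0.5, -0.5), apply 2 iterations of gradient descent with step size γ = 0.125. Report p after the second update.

3.609375

∇F = (2p + 3r, 2q + 2r, 3p + 2q + 8r)
Step 1: at (5, -0.5, -0.5), ∇F = (8.5, -2, 10) → (5, -0.5, -0.5) − 0.125·(8.5, -2, 10) = (3.9375, -0.25, -1.75)
Step 2: at (3.9375, -0.25, -1.75), ∇F = (2.625, -4, -2.6875) → (3.9375, -0.25, -1.75) − 0.125·(2.625, -4, -2.6875) = (3.609375, 0.25, -1.4140625)
p = 3.609375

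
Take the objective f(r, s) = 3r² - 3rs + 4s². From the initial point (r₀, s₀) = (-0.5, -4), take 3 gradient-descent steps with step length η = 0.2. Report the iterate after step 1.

(-2.3, 2.1)

∇f = (6r - 3s, -3r + 8s)
(r₁, s₁) = (-0.5, -4) − 0.2·(9, -30.5) = (-2.3, 2.1)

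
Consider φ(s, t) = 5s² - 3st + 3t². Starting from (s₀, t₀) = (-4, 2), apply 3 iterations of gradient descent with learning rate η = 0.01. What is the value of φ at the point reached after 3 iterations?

∇φ = (10s - 3t, -3s + 6t)
(s₁, t₁) = (-4, 2) − 0.01·(-46, 24) = (-3.54, 1.76)
(s₂, t₂) = (-3.54, 1.76) − 0.01·(-40.68, 21.18) = (-3.1332, 1.5482)
(s₃, t₃) = (-3.1332, 1.5482) − 0.01·(-35.9766, 18.6888) = (-2.773434, 1.361312)
φ(-2.773434, 1.361312) = 55.345718802036

55.345718802036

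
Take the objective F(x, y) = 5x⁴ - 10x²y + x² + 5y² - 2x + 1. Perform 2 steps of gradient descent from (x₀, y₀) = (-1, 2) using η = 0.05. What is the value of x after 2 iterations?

1.612

∇F = (20x³ - 20xy + 2x - 2, -10x² + 10y)
(x₁, y₁) = (-1, 2) − 0.05·(16, 10) = (-1.8, 1.5)
(x₂, y₂) = (-1.8, 1.5) − 0.05·(-68.24, -17.4) = (1.612, 2.37)
x = 1.612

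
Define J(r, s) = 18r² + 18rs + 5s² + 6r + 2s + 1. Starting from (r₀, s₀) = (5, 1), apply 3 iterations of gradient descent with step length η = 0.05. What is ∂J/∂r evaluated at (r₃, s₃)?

-405.552

∇J = (36r + 18s + 6, 18r + 10s + 2)
Step 1: at (5, 1), ∇J = (204, 102) → (5, 1) − 0.05·(204, 102) = (-5.2, -4.1)
Step 2: at (-5.2, -4.1), ∇J = (-255, -132.6) → (-5.2, -4.1) − 0.05·(-255, -132.6) = (7.55, 2.53)
Step 3: at (7.55, 2.53), ∇J = (323.34, 163.2) → (7.55, 2.53) − 0.05·(323.34, 163.2) = (-8.617, -5.63)
∂J/∂r at (-8.617, -5.63) = -405.552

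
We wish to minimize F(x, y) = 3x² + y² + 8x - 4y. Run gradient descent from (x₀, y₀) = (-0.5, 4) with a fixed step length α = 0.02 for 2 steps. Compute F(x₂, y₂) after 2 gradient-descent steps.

-4.68658176

∇F = (6x + 8, 2y - 4)
(x₁, y₁) = (-0.5, 4) − 0.02·(5, 4) = (-0.6, 3.92)
(x₂, y₂) = (-0.6, 3.92) − 0.02·(4.4, 3.84) = (-0.688, 3.8432)
F(-0.688, 3.8432) = -4.68658176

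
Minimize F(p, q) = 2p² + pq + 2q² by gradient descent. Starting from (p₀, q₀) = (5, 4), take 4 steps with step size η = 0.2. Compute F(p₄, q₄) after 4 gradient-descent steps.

0.00049152

∇F = (4p + q, p + 4q)
(p₁, q₁) = (5, 4) − 0.2·(24, 21) = (0.2, -0.2)
(p₂, q₂) = (0.2, -0.2) − 0.2·(0.6, -0.6) = (0.08, -0.08)
(p₃, q₃) = (0.08, -0.08) − 0.2·(0.24, -0.24) = (0.032, -0.032)
(p₄, q₄) = (0.032, -0.032) − 0.2·(0.096, -0.096) = (0.0128, -0.0128)
F(0.0128, -0.0128) = 0.00049152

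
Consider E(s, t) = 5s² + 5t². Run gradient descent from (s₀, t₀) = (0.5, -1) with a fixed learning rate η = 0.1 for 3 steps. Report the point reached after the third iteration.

(0, 0)

∇E = (10s, 10t)
Step 1: at (0.5, -1), ∇E = (5, -10) → (0.5, -1) − 0.1·(5, -10) = (0, 0)
Step 2: at (0, 0), ∇E = (0, 0) → (0, 0) − 0.1·(0, 0) = (0, 0)
Step 3: at (0, 0), ∇E = (0, 0) → (0, 0) − 0.1·(0, 0) = (0, 0)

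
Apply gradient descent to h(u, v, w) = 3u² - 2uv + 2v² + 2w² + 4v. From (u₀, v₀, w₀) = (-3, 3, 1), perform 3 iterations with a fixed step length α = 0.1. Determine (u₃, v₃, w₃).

∇h = (6u - 2v, -2u + 4v + 4, 4w)
Step 1: at (-3, 3, 1), ∇h = (-24, 22, 4) → (-3, 3, 1) − 0.1·(-24, 22, 4) = (-0.6, 0.8, 0.6)
Step 2: at (-0.6, 0.8, 0.6), ∇h = (-5.2, 8.4, 2.4) → (-0.6, 0.8, 0.6) − 0.1·(-5.2, 8.4, 2.4) = (-0.08, -0.04, 0.36)
Step 3: at (-0.08, -0.04, 0.36), ∇h = (-0.4, 4, 1.44) → (-0.08, -0.04, 0.36) − 0.1·(-0.4, 4, 1.44) = (-0.04, -0.44, 0.216)

(-0.04, -0.44, 0.216)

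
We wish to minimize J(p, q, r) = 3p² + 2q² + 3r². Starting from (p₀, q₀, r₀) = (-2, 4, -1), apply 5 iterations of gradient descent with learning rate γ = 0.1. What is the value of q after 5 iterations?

0.31104

∇J = (6p, 4q, 6r)
(p₁, q₁, r₁) = (-2, 4, -1) − 0.1·(-12, 16, -6) = (-0.8, 2.4, -0.4)
(p₂, q₂, r₂) = (-0.8, 2.4, -0.4) − 0.1·(-4.8, 9.6, -2.4) = (-0.32, 1.44, -0.16)
(p₃, q₃, r₃) = (-0.32, 1.44, -0.16) − 0.1·(-1.92, 5.76, -0.96) = (-0.128, 0.864, -0.064)
(p₄, q₄, r₄) = (-0.128, 0.864, -0.064) − 0.1·(-0.768, 3.456, -0.384) = (-0.0512, 0.5184, -0.0256)
(p₅, q₅, r₅) = (-0.0512, 0.5184, -0.0256) − 0.1·(-0.3072, 2.0736, -0.1536) = (-0.02048, 0.31104, -0.01024)
q = 0.31104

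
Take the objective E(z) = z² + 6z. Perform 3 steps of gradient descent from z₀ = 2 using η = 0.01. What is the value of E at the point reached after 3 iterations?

13.1460595216

E′(z) = 2z + 6
Step 1: E′(2) = 10; z₁ = 2 − 0.01·10 = 1.9
Step 2: E′(1.9) = 9.8; z₂ = 1.9 − 0.01·9.8 = 1.802
Step 3: E′(1.802) = 9.604; z₃ = 1.802 − 0.01·9.604 = 1.70596
E(1.70596) = 13.1460595216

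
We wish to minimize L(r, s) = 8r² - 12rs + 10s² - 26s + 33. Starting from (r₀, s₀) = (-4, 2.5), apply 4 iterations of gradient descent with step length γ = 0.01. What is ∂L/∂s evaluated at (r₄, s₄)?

∇L = (16r - 12s, -12r + 20s - 26)
(r₁, s₁) = (-4, 2.5) − 0.01·(-94, 72) = (-3.06, 1.78)
(r₂, s₂) = (-3.06, 1.78) − 0.01·(-70.32, 46.32) = (-2.3568, 1.3168)
(r₃, s₃) = (-2.3568, 1.3168) − 0.01·(-53.5104, 28.6176) = (-1.821696, 1.030624)
(r₄, s₄) = (-1.821696, 1.030624) − 0.01·(-41.514624, 16.472832) = (-1.40654976, 0.86589568)
∂L/∂s at (-1.40654976, 0.86589568) = 8.19651072

8.19651072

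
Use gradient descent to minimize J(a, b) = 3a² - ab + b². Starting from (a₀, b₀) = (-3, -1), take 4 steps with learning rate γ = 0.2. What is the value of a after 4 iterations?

-0.0768

∇J = (6a - b, -a + 2b)
(a₁, b₁) = (-3, -1) − 0.2·(-17, 1) = (0.4, -1.2)
(a₂, b₂) = (0.4, -1.2) − 0.2·(3.6, -2.8) = (-0.32, -0.64)
(a₃, b₃) = (-0.32, -0.64) − 0.2·(-1.28, -0.96) = (-0.064, -0.448)
(a₄, b₄) = (-0.064, -0.448) − 0.2·(0.064, -0.832) = (-0.0768, -0.2816)
a = -0.0768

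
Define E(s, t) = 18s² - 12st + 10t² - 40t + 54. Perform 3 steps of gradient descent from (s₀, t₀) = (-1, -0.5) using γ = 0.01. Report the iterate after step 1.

∇E = (36s - 12t, -12s + 20t - 40)
(s₁, t₁) = (-1, -0.5) − 0.01·(-30, -38) = (-0.7, -0.12)

(-0.7, -0.12)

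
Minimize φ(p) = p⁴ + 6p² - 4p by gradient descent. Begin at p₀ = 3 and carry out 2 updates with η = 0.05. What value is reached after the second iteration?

11.4

φ′(p) = 4p³ + 12p - 4
Step 1: φ′(3) = 140; p₁ = 3 − 0.05·140 = -4
Step 2: φ′(-4) = -308; p₂ = -4 − 0.05·(-308) = 11.4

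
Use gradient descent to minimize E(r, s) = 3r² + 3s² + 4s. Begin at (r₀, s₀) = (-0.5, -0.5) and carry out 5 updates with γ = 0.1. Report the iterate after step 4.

∇E = (6r, 6s + 4)
(r₁, s₁) = (-0.5, -0.5) − 0.1·(-3, 1) = (-0.2, -0.6)
(r₂, s₂) = (-0.2, -0.6) − 0.1·(-1.2, 0.4) = (-0.08, -0.64)
(r₃, s₃) = (-0.08, -0.64) − 0.1·(-0.48, 0.16) = (-0.032, -0.656)
(r₄, s₄) = (-0.032, -0.656) − 0.1·(-0.192, 0.064) = (-0.0128, -0.6624)

(-0.0128, -0.6624)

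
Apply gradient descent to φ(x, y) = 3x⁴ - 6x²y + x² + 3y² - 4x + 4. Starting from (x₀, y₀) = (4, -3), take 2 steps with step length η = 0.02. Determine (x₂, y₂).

(693.56575232, 23.973888)

∇φ = (12x³ - 12xy + 2x - 4, -6x² + 6y)
Step 1: at (4, -3), ∇φ = (916, -114) → (4, -3) − 0.02·(916, -114) = (-14.32, -0.72)
Step 2: at (-14.32, -0.72), ∇φ = (-35394.287616, -1234.6944) → (-14.32, -0.72) − 0.02·(-35394.287616, -1234.6944) = (693.56575232, 23.973888)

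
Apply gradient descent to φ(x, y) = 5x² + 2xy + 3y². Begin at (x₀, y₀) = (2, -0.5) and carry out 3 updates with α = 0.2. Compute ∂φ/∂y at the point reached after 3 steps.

∇φ = (10x + 2y, 2x + 6y)
(x₁, y₁) = (2, -0.5) − 0.2·(19, 1) = (-1.8, -0.7)
(x₂, y₂) = (-1.8, -0.7) − 0.2·(-19.4, -7.8) = (2.08, 0.86)
(x₃, y₃) = (2.08, 0.86) − 0.2·(22.52, 9.32) = (-2.424, -1.004)
∂φ/∂y at (-2.424, -1.004) = -10.872

-10.872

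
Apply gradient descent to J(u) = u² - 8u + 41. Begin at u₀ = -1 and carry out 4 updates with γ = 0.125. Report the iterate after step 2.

J′(u) = 2u - 8
Step 1: J′(-1) = -10; u₁ = -1 − 0.125·(-10) = 0.25
Step 2: J′(0.25) = -7.5; u₂ = 0.25 − 0.125·(-7.5) = 1.1875

1.1875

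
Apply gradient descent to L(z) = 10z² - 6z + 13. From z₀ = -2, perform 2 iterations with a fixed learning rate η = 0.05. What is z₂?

L′(z) = 20z - 6
Step 1: L′(-2) = -46; z₁ = -2 − 0.05·(-46) = 0.3
Step 2: L′(0.3) = 0; z₂ = 0.3 − 0.05·0 = 0.3

0.3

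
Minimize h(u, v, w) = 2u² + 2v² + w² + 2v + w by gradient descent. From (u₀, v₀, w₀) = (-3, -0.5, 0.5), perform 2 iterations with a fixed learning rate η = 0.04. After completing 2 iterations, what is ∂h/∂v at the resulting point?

∇h = (4u, 4v + 2, 2w + 1)
(u₁, v₁, w₁) = (-3, -0.5, 0.5) − 0.04·(-12, 0, 2) = (-2.52, -0.5, 0.42)
(u₂, v₂, w₂) = (-2.52, -0.5, 0.42) − 0.04·(-10.08, 0, 1.84) = (-2.1168, -0.5, 0.3464)
∂h/∂v at (-2.1168, -0.5, 0.3464) = 0

0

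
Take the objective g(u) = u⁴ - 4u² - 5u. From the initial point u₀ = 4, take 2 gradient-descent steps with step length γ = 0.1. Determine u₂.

g′(u) = 4u³ - 8u - 5
Step 1: g′(4) = 219; u₁ = 4 − 0.1·219 = -17.9
Step 2: g′(-17.9) = -22803.156; u₂ = -17.9 − 0.1·(-22803.156) = 2262.4156

2262.4156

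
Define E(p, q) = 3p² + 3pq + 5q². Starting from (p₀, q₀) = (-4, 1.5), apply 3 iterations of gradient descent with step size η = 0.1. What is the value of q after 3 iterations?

0.354

∇E = (6p + 3q, 3p + 10q)
(p₁, q₁) = (-4, 1.5) − 0.1·(-19.5, 3) = (-2.05, 1.2)
(p₂, q₂) = (-2.05, 1.2) − 0.1·(-8.7, 5.85) = (-1.18, 0.615)
(p₃, q₃) = (-1.18, 0.615) − 0.1·(-5.235, 2.61) = (-0.6565, 0.354)
q = 0.354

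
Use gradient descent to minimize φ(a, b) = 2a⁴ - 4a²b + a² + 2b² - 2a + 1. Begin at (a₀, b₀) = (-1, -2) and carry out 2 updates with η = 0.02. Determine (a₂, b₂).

(-0.24486656, -1.603712)

∇φ = (8a³ - 8ab + 2a - 2, -4a² + 4b)
(a₁, b₁) = (-1, -2) − 0.02·(-28, -12) = (-0.44, -1.76)
(a₂, b₂) = (-0.44, -1.76) − 0.02·(-9.756672, -7.8144) = (-0.24486656, -1.603712)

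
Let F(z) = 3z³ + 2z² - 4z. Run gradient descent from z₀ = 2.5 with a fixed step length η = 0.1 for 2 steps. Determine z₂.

F′(z) = 9z² + 4z - 4
z₁ = 2.5 − 0.1·62.25 = -3.725
z₂ = -3.725 − 0.1·105.980625 = -14.3230625

-14.3230625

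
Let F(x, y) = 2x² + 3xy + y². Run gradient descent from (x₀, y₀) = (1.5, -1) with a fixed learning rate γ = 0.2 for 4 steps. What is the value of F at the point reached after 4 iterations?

-0.2985984

∇F = (4x + 3y, 3x + 2y)
Step 1: at (1.5, -1), ∇F = (3, 2.5) → (1.5, -1) − 0.2·(3, 2.5) = (0.9, -1.5)
Step 2: at (0.9, -1.5), ∇F = (-0.9, -0.3) → (0.9, -1.5) − 0.2·(-0.9, -0.3) = (1.08, -1.44)
Step 3: at (1.08, -1.44), ∇F = (0, 0.36) → (1.08, -1.44) − 0.2·(0, 0.36) = (1.08, -1.512)
Step 4: at (1.08, -1.512), ∇F = (-0.216, 0.216) → (1.08, -1.512) − 0.2·(-0.216, 0.216) = (1.1232, -1.5552)
F(1.1232, -1.5552) = -0.2985984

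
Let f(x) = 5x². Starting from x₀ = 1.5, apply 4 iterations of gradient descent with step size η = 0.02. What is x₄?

f′(x) = 10x
x₁ = 1.5 − 0.02·15 = 1.2
x₂ = 1.2 − 0.02·12 = 0.96
x₃ = 0.96 − 0.02·9.6 = 0.768
x₄ = 0.768 − 0.02·7.68 = 0.6144

0.6144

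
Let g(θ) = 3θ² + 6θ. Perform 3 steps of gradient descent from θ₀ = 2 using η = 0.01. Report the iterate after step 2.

g′(θ) = 6θ + 6
θ₁ = 2 − 0.01·18 = 1.82
θ₂ = 1.82 − 0.01·16.92 = 1.6508

1.6508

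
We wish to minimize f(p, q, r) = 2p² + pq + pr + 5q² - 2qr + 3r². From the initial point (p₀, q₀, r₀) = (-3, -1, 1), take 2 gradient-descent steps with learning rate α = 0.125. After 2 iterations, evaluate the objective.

1.83984375

∇f = (4p + q + r, p + 10q - 2r, p - 2q + 6r)
Step 1: at (-3, -1, 1), ∇f = (-12, -15, 5) → (-3, -1, 1) − 0.125·(-12, -15, 5) = (-1.5, 0.875, 0.375)
Step 2: at (-1.5, 0.875, 0.375), ∇f = (-4.75, 6.5, -1) → (-1.5, 0.875, 0.375) − 0.125·(-4.75, 6.5, -1) = (-0.90625, 0.0625, 0.5)
f(-0.90625, 0.0625, 0.5) = 1.83984375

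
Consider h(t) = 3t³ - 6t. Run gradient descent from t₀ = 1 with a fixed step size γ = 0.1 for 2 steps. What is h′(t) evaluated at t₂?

0.640929

h′(t) = 9t² - 6
Step 1: h′(1) = 3; t₁ = 1 − 0.1·3 = 0.7
Step 2: h′(0.7) = -1.59; t₂ = 0.7 − 0.1·(-1.59) = 0.859
h′(t) at (0.859) = 0.640929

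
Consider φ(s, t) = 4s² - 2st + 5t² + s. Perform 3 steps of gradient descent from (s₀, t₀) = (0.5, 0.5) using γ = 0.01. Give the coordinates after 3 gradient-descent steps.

(0.387072, 0.389328)

∇φ = (8s - 2t + 1, -2s + 10t)
(s₁, t₁) = (0.5, 0.5) − 0.01·(4, 4) = (0.46, 0.46)
(s₂, t₂) = (0.46, 0.46) − 0.01·(3.76, 3.68) = (0.4224, 0.4232)
(s₃, t₃) = (0.4224, 0.4232) − 0.01·(3.5328, 3.3872) = (0.387072, 0.389328)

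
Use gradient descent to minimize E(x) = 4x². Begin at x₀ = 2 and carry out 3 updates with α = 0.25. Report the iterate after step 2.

E′(x) = 8x
Step 1: E′(2) = 16; x₁ = 2 − 0.25·16 = -2
Step 2: E′(-2) = -16; x₂ = -2 − 0.25·(-16) = 2

2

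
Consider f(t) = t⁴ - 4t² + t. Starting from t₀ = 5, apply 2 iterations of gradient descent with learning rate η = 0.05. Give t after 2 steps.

f′(t) = 4t³ - 8t + 1
t₁ = 5 − 0.05·461 = -18.05
t₂ = -18.05 − 0.05·(-23377.5405) = 1150.827025

1150.827025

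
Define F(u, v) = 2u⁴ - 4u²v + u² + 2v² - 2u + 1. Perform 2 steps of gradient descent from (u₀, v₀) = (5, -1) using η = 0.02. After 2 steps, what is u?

632.41758976

∇F = (8u³ - 8uv + 2u - 2, -4u² + 4v)
Step 1: at (5, -1), ∇F = (1048, -104) → (5, -1) − 0.02·(1048, -104) = (-15.96, 1.08)
Step 2: at (-15.96, 1.08), ∇F = (-32418.879488, -1014.5664) → (-15.96, 1.08) − 0.02·(-32418.879488, -1014.5664) = (632.41758976, 21.371328)
u = 632.41758976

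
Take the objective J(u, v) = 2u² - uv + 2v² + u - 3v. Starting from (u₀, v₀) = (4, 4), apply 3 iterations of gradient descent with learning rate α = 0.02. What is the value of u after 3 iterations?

3.270408

∇J = (4u - v + 1, -u + 4v - 3)
(u₁, v₁) = (4, 4) − 0.02·(13, 9) = (3.74, 3.82)
(u₂, v₂) = (3.74, 3.82) − 0.02·(12.14, 8.54) = (3.4972, 3.6492)
(u₃, v₃) = (3.4972, 3.6492) − 0.02·(11.3396, 8.0996) = (3.270408, 3.487208)
u = 3.270408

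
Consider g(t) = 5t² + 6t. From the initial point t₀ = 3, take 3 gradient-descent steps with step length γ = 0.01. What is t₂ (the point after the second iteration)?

g′(t) = 10t + 6
Step 1: g′(3) = 36; t₁ = 3 − 0.01·36 = 2.64
Step 2: g′(2.64) = 32.4; t₂ = 2.64 − 0.01·32.4 = 2.316

2.316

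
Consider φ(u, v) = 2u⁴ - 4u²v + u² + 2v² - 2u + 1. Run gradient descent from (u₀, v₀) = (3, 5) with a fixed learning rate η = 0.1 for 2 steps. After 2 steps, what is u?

232.04

∇φ = (8u³ - 8uv + 2u - 2, -4u² + 4v)
(u₁, v₁) = (3, 5) − 0.1·(100, -16) = (-7, 6.6)
(u₂, v₂) = (-7, 6.6) − 0.1·(-2390.4, -169.6) = (232.04, 23.56)
u = 232.04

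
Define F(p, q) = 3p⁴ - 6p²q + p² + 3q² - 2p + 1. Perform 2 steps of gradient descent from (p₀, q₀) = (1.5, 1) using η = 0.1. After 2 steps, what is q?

1.1335

∇F = (12p³ - 12pq + 2p - 2, -6p² + 6q)
(p₁, q₁) = (1.5, 1) − 0.1·(23.5, -7.5) = (-0.85, 1.75)
(p₂, q₂) = (-0.85, 1.75) − 0.1·(6.7805, 6.165) = (-1.52805, 1.1335)
q = 1.1335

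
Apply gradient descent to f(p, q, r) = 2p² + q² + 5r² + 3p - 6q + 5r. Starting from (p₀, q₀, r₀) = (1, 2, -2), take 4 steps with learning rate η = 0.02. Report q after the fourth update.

2.15065344

∇f = (4p + 3, 2q - 6, 10r + 5)
(p₁, q₁, r₁) = (1, 2, -2) − 0.02·(7, -2, -15) = (0.86, 2.04, -1.7)
(p₂, q₂, r₂) = (0.86, 2.04, -1.7) − 0.02·(6.44, -1.92, -12) = (0.7312, 2.0784, -1.46)
(p₃, q₃, r₃) = (0.7312, 2.0784, -1.46) − 0.02·(5.9248, -1.8432, -9.6) = (0.612704, 2.115264, -1.268)
(p₄, q₄, r₄) = (0.612704, 2.115264, -1.268) − 0.02·(5.450816, -1.769472, -7.68) = (0.50368768, 2.15065344, -1.1144)
q = 2.15065344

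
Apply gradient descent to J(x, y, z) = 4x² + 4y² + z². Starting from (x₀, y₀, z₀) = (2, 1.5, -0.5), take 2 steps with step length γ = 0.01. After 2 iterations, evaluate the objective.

18.14041604

∇J = (8x, 8y, 2z)
(x₁, y₁, z₁) = (2, 1.5, -0.5) − 0.01·(16, 12, -1) = (1.84, 1.38, -0.49)
(x₂, y₂, z₂) = (1.84, 1.38, -0.49) − 0.01·(14.72, 11.04, -0.98) = (1.6928, 1.2696, -0.4802)
J(1.6928, 1.2696, -0.4802) = 18.14041604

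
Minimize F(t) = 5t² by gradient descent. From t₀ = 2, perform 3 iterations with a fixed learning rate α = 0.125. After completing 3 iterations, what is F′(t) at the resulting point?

-0.3125

F′(t) = 10t
Step 1: F′(2) = 20; t₁ = 2 − 0.125·20 = -0.5
Step 2: F′(-0.5) = -5; t₂ = -0.5 − 0.125·(-5) = 0.125
Step 3: F′(0.125) = 1.25; t₃ = 0.125 − 0.125·1.25 = -0.03125
F′(t) at (-0.03125) = -0.3125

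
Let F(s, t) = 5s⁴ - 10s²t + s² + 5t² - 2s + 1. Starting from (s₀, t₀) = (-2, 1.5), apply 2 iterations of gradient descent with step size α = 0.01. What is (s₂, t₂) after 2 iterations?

(-1.0640832, 1.66336)

∇F = (20s³ - 20st + 2s - 2, -10s² + 10t)
(s₁, t₁) = (-2, 1.5) − 0.01·(-106, -25) = (-0.94, 1.75)
(s₂, t₂) = (-0.94, 1.75) − 0.01·(12.40832, 8.664) = (-1.0640832, 1.66336)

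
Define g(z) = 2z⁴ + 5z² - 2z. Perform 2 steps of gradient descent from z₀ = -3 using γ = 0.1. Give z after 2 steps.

-8287.9856

g′(z) = 8z³ + 10z - 2
z₁ = -3 − 0.1·(-248) = 21.8
z₂ = 21.8 − 0.1·83097.856 = -8287.9856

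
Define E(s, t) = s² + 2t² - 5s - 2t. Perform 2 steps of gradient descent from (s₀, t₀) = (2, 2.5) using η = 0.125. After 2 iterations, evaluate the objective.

-6.1708984375

∇E = (2s - 5, 4t - 2)
(s₁, t₁) = (2, 2.5) − 0.125·(-1, 8) = (2.125, 1.5)
(s₂, t₂) = (2.125, 1.5) − 0.125·(-0.75, 4) = (2.21875, 1)
E(2.21875, 1) = -6.1708984375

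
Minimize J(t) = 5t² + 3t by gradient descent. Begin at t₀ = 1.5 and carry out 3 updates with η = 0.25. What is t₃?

J′(t) = 10t + 3
Step 1: J′(1.5) = 18; t₁ = 1.5 − 0.25·18 = -3
Step 2: J′(-3) = -27; t₂ = -3 − 0.25·(-27) = 3.75
Step 3: J′(3.75) = 40.5; t₃ = 3.75 − 0.25·40.5 = -6.375

-6.375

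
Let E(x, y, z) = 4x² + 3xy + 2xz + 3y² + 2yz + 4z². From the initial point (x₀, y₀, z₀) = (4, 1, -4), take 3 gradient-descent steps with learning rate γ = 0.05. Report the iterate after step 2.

∇E = (8x + 3y + 2z, 3x + 6y + 2z, 2x + 2y + 8z)
(x₁, y₁, z₁) = (4, 1, -4) − 0.05·(27, 10, -22) = (2.65, 0.5, -2.9)
(x₂, y₂, z₂) = (2.65, 0.5, -2.9) − 0.05·(16.9, 5.15, -16.9) = (1.805, 0.2425, -2.055)

(1.805, 0.2425, -2.055)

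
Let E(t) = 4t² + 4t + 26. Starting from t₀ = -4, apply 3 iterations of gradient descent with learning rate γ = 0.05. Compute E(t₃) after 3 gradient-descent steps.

27.286144

E′(t) = 8t + 4
t₁ = -4 − 0.05·(-28) = -2.6
t₂ = -2.6 − 0.05·(-16.8) = -1.76
t₃ = -1.76 − 0.05·(-10.08) = -1.256
E(-1.256) = 27.286144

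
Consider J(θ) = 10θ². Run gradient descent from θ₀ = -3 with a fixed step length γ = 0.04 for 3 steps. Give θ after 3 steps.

J′(θ) = 20θ
Step 1: J′(-3) = -60; θ₁ = -3 − 0.04·(-60) = -0.6
Step 2: J′(-0.6) = -12; θ₂ = -0.6 − 0.04·(-12) = -0.12
Step 3: J′(-0.12) = -2.4; θ₃ = -0.12 − 0.04·(-2.4) = -0.024

-0.024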